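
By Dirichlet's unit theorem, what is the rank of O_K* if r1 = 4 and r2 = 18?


By Dirichlet's unit theorem:
rank = r1 + r2 - 1
= 4 + 18 - 1
= 21

21


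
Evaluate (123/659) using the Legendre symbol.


p = 659 is prime, so compute (123/659) with the reciprocity algorithm (Jacobi-symbol steps: pull out 2s via (2/n), flip via reciprocity, reduce):
  reciprocity: (123/659) -> -(659/123)
  reduce: (44/123)
  pull out 2: (2/123) = -1  (since 123 mod 8 = 3)
  pull out 2: (2/123) = -1  (since 123 mod 8 = 3)
  reciprocity: (11/123) -> -(123/11)
  reduce: (2/11)
  pull out 2: (2/11) = -1  (since 11 mod 8 = 3)
  (1/11) = 1
Product of signs = -1
(123/659) = -1

-1


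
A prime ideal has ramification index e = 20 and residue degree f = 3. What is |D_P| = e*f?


|D_P| = e * f
= 20 * 3
= 60

60


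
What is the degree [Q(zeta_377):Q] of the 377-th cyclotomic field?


The degree equals Euler's totient phi(377).
377 = 13 * 29
phi(377) = 336

336


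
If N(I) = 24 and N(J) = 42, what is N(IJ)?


N(IJ) = N(I) * N(J)
= 24 * 42
= 1008

1008


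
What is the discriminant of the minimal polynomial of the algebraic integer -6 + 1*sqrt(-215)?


The element -6 + 1*sqrt(-215) has minimal polynomial:
x^2 + 12*x + 251
Discriminant = (12)^2 - 4*(251)
= 144 - 1004
= -860

-860


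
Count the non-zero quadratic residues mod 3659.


For prime p, the number of non-zero quadratic residues is (p-1)/2.
= (3659-1)/2
= 1829

1829


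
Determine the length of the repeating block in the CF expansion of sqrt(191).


Run the CF algorithm for sqrt(191).
a_0 = floor(sqrt(191)) = 13; set m_0=0, q_0=1.
Recurrence: m' = q*a - m,  q' = (d - m'^2)/q,  a' = floor((a_0 + m')/q').
  step 1: m=13, q=22, a=1
  step 2: m=9, q=5, a=4
  step 3: m=11, q=14, a=1
  step 4: m=3, q=13, a=1
  step 5: m=10, q=7, a=3
  step 6: m=11, q=10, a=2
  step 7: m=9, q=11, a=2
  step 8: m=13, q=2, a=13
  step 9: m=13, q=11, a=2
  step 10: m=9, q=10, a=2
  step 11: m=11, q=7, a=3
  step 12: m=10, q=13, a=1
  step 13: m=3, q=14, a=1
  step 14: m=11, q=5, a=4
  step 15: m=9, q=22, a=1
  step 16: m=13, q=1, a=26
a_16 = 2*a_0 = 26, so the period closes here.
sqrt(191) = [13; 1, 4, 1, 1, 3, 2, 2, 13, 2, 2, 3, 1, 1, 4, 1, 26]
Period length = 16

16


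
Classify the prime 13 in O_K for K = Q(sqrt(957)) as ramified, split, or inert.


K = Q(sqrt(957)). Since d mod 4 = 1, disc(K) = 957.
Check p | disc: 957 mod 13 = 8.
p does not divide disc. Compute Legendre symbol (d/p):
8^((13-1)/2) mod 13 = -1
(d/p) = -1, so p is inert: (p) stays prime with e=1, f=2, g=1.
Therefore p is inert.

inert


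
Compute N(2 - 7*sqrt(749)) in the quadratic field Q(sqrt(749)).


N(a + b*sqrt(d)) = a^2 - d*b^2
= (2)^2 - (749)*(-7)^2
= 4 - 36701
= -36697

-36697


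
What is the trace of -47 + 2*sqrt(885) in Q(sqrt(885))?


Tr(a + b*sqrt(d)) = (a + b*sqrt(d)) + (a - b*sqrt(d)) = 2a
= 2 * (-47)
= -94

-94


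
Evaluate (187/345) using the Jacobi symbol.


Compute (187/345) via quadratic reciprocity:
  reciprocity: (187/345) -> +(345/187)
  reduce: (158/187)
  pull out 2: (2/187) = -1  (since 187 mod 8 = 3)
  reciprocity: (79/187) -> -(187/79)
  reduce: (29/79)
  reciprocity: (29/79) -> +(79/29)
  reduce: (21/29)
  reciprocity: (21/29) -> +(29/21)
  reduce: (8/21)
  pull out 2: (2/21) = -1  (since 21 mod 8 = 5)
  pull out 2: (2/21) = -1  (since 21 mod 8 = 5)
  pull out 2: (2/21) = -1  (since 21 mod 8 = 5)
  (1/21) = 1
Product of signs = -1

-1


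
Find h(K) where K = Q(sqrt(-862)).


K = Q(sqrt(-862)). d mod 4 = 2, so D = disc(K) = 4d = -3448
h(K) equals the number of primitive reduced positive-definite forms (a, b, c) = a*x^2 + b*x*y + c*y^2 with b^2 - 4ac = D,
where reduced means |b| <= a <= c, with b >= 0 whenever |b| = a or a = c, and primitive means gcd(a, b, c) = 1.
Reduced forces 3a^2 <= |D| = 3448, so 1 <= a <= 33; b must have the parity of D, and c = (b^2 - D)/(4a) must be an integer >= a.
Enumerate a = 1..33, b in [-a, a]:
  a=1: (1, 0, 862)  [1]
  a=2: (2, 0, 431)  [1]
  a=3..12: none
  a=13: (13, -6, 67), (13, 6, 67)  [2]
  a=14..22: none
  a=23: (23, -18, 41), (23, 18, 41)  [2]
  a=24..25: none
  a=26: (26, -20, 37), (26, 20, 37)  [2]
  a=27..33: none
Total reduced forms: 1 + 1 + 2 + 2 + 2 = 8
h = 8

8


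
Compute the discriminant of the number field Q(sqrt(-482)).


For K = Q(sqrt(d)) with d squarefree: disc(K) = d if d = 1 mod 4, and disc(K) = 4d if d = 2 or 3 mod 4.
Here d = -482, and d mod 4 = 2.
d = 2 mod 4, not 1 (O_K = Z[sqrt(d)]), so disc(K) = 4d = 4 * (-482) = -1928

-1928


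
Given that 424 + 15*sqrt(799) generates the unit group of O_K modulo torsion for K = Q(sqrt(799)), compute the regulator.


epsilon = 424 + 15*sqrt(799)
= 847.9988
R = ln(847.9988)
= 6.7429

6.7429


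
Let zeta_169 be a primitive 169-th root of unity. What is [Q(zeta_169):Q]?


The degree equals Euler's totient phi(169).
169 = 13^2
phi(169) = 156

156


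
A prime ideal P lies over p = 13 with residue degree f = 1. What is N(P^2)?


N(P^a) = p^(a*f)
= 13^(2*1)
= 13^2
= 169

169


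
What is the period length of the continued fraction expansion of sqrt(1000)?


Run the CF algorithm for sqrt(1000).
a_0 = floor(sqrt(1000)) = 31; set m_0=0, q_0=1.
Recurrence: m' = q*a - m,  q' = (d - m'^2)/q,  a' = floor((a_0 + m')/q').
  step 1: m=31, q=39, a=1
  step 2: m=8, q=24, a=1
  step 3: m=16, q=31, a=1
  step 4: m=15, q=25, a=1
  step 5: m=10, q=36, a=1
  step 6: m=26, q=9, a=6
  step 7: m=28, q=24, a=2
  step 8: m=20, q=25, a=2
  step 9: m=30, q=4, a=15
  step 10: m=30, q=25, a=2
  step 11: m=20, q=24, a=2
  step 12: m=28, q=9, a=6
  step 13: m=26, q=36, a=1
  step 14: m=10, q=25, a=1
  step 15: m=15, q=31, a=1
  step 16: m=16, q=24, a=1
  step 17: m=8, q=39, a=1
  step 18: m=31, q=1, a=62
a_18 = 2*a_0 = 62, so the period closes here.
sqrt(1000) = [31; 1, 1, 1, 1, 1, 6, 2, 2, 15, 2, 2, 6, 1, 1, 1, 1, 1, 62]
Period length = 18

18


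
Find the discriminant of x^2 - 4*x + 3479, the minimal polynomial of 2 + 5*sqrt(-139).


The element 2 + 5*sqrt(-139) has minimal polynomial:
x^2 - 4*x + 3479
Discriminant = (-4)^2 - 4*(3479)
= 16 - 13916
= -13900

-13900


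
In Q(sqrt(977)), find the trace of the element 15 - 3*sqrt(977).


Tr(a + b*sqrt(d)) = (a + b*sqrt(d)) + (a - b*sqrt(d)) = 2a
= 2 * (15)
= 30

30


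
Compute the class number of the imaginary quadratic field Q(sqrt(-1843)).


K = Q(sqrt(-1843)). d mod 4 = 1, so D = disc(K) = d = -1843
h(K) equals the number of primitive reduced positive-definite forms (a, b, c) = a*x^2 + b*x*y + c*y^2 with b^2 - 4ac = D,
where reduced means |b| <= a <= c, with b >= 0 whenever |b| = a or a = c, and primitive means gcd(a, b, c) = 1.
Reduced forces 3a^2 <= |D| = 1843, so 1 <= a <= 24; b must have the parity of D, and c = (b^2 - D)/(4a) must be an integer >= a.
Enumerate a = 1..24, b in [-a, a]:
  a=1: (1, 1, 461)  [1]
  a=2..10: none
  a=11: (11, -7, 43), (11, 7, 43)  [2]
  a=12: none
  a=13: (13, -9, 37), (13, 9, 37)  [2]
  a=14..18: none
  a=19: (19, 19, 29)  [1]
  a=20..24: none
Total reduced forms: 1 + 2 + 2 + 1 = 6
h = 6

6


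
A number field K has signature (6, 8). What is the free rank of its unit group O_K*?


By Dirichlet's unit theorem:
rank = r1 + r2 - 1
= 6 + 8 - 1
= 13

13


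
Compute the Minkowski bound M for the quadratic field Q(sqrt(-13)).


d = -13, d mod 4 = 3, so disc(K) = 4d = -52; |disc(K)| = 52
Imaginary quadratic field, so n = 2, s = r2 = 1, r1 = 0
M = (n!/n^n) * (4/pi)^s * sqrt(|disc(K)|) = (2!/2^2) * (4/pi)^1 * sqrt(52)
= 0.5 * 1.273240 * 7.211103
= 4.5907

4.5907


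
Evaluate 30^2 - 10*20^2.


x^2 - d*y^2
= 30^2 - 10*20^2
= 900 - 4000
= -3100

-3100


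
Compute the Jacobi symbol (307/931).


Compute (307/931) via quadratic reciprocity:
  reciprocity: (307/931) -> -(931/307)
  reduce: (10/307)
  pull out 2: (2/307) = -1  (since 307 mod 8 = 3)
  reciprocity: (5/307) -> +(307/5)
  reduce: (2/5)
  pull out 2: (2/5) = -1  (since 5 mod 8 = 5)
  (1/5) = 1
Product of signs = -1

-1


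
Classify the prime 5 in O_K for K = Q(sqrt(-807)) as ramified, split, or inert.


K = Q(sqrt(-807)). Since d mod 4 = 1, disc(K) = -807.
Check p | disc: -807 mod 5 = 3.
p does not divide disc. Compute Legendre symbol (d/p):
3^((5-1)/2) mod 5 = -1
(d/p) = -1, so p is inert: (p) stays prime with e=1, f=2, g=1.
Therefore p is inert.

inert


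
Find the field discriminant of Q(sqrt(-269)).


For K = Q(sqrt(d)) with d squarefree: disc(K) = d if d = 1 mod 4, and disc(K) = 4d if d = 2 or 3 mod 4.
Here d = -269, and d mod 4 = 3.
d = 3 mod 4, not 1 (O_K = Z[sqrt(d)]), so disc(K) = 4d = 4 * (-269) = -1076

-1076


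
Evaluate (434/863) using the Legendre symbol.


p = 863 is prime, so compute (434/863) with the reciprocity algorithm (Jacobi-symbol steps: pull out 2s via (2/n), flip via reciprocity, reduce):
  pull out 2: (2/863) = +1  (since 863 mod 8 = 7)
  reciprocity: (217/863) -> +(863/217)
  reduce: (212/217)
  pull out 2: (2/217) = +1  (since 217 mod 8 = 1)
  pull out 2: (2/217) = +1  (since 217 mod 8 = 1)
  reciprocity: (53/217) -> +(217/53)
  reduce: (5/53)
  reciprocity: (5/53) -> +(53/5)
  reduce: (3/5)
  reciprocity: (3/5) -> +(5/3)
  reduce: (2/3)
  pull out 2: (2/3) = -1  (since 3 mod 8 = 3)
  (1/3) = 1
Product of signs = -1
(434/863) = -1

-1


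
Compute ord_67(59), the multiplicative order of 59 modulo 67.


We want ord_67(59), the smallest k >= 1 with 59^k = 1 mod 67.
n = 67 = 67, phi(67) = 66; the order divides phi(n).
Divisors of 66: 1, 2, 3, 6, 11, 22, 33, 66
Repeated squaring mod 67: 59^1 = 59, 59^2 = 64, 59^4 = 9, 59^8 = 14, 59^16 = 62, 59^32 = 25, 59^64 = 22
Test divisors in increasing order:
  k=1: 59^1 = 59 mod 67
  k=2: 59^2 = 64 mod 67
  k=3: 59^3 = 64 * 59 = 24 mod 67
  k=6: 59^6 = 9 * 64 = 40 mod 67
  k=11: 59^11 = 14 * 64 * 59 = 1 mod 67  <- first divisor giving 1
Order = 11

11


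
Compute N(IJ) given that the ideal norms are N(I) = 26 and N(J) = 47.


N(IJ) = N(I) * N(J)
= 26 * 47
= 1222

1222


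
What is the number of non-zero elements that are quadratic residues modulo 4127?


For prime p, the number of non-zero quadratic residues is (p-1)/2.
= (4127-1)/2
= 2063

2063


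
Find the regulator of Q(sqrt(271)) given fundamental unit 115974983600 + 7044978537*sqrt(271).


epsilon = 115974983600 + 7044978537*sqrt(271)
= 2.3195e+11
R = ln(2.3195e+11)
= 26.1698

26.1698


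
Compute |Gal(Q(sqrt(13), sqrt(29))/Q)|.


The 2 square roots of distinct primes are multiplicatively independent over Q,
so [K:Q] = 2^2 and Gal(K/Q) is isomorphic to (Z/2Z)^2.
|Gal| = 2^2 = 4

4


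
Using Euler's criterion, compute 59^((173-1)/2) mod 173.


p = 173 is prime and the exponent is (p-1)/2 = 86, so by Euler's criterion 59^86 = (59/173) = +1 or -1 mod 173.
Compute by square-and-multiply:
  86 = 64 + 16 + 4 + 2 (binary 1010110)
  Repeated squaring mod 173: 59^1 = 59, 59^2 = 21, 59^4 = 95, 59^8 = 29, 59^16 = 149, 59^32 = 57, 59^64 = 135
  59^86 = 59^64 * 59^16 * 59^4 * 59^2 = 135 * 149 * 95 * 21 mod 173
    135 * 149 = 20115 = 47 mod 173
    47 * 95 = 4465 = 140 mod 173
    140 * 21 = 2940 = 172 mod 173
  59^86 = 172 mod 173
Result 172 = p - 1 = -1 mod 173: 59 is a quadratic non-residue mod 173. As a residue in [0, p-1] the value is 172.
59^86 mod 173 = 172

172


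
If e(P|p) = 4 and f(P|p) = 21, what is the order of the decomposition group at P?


|D_P| = e * f
= 4 * 21
= 84

84


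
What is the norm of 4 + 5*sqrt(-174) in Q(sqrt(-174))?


N(a + b*sqrt(d)) = a^2 - d*b^2
= (4)^2 - (-174)*(5)^2
= 16 + 4350
= 4366

4366


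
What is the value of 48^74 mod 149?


p = 149 is prime and the exponent is (p-1)/2 = 74, so by Euler's criterion 48^74 = (48/149) = +1 or -1 mod 149.
Compute by square-and-multiply:
  74 = 64 + 8 + 2 (binary 1001010)
  Repeated squaring mod 149: 48^1 = 48, 48^2 = 69, 48^4 = 142, 48^8 = 49, 48^16 = 17, 48^32 = 140, 48^64 = 81
  48^74 = 48^64 * 48^8 * 48^2 = 81 * 49 * 69 mod 149
    81 * 49 = 3969 = 95 mod 149
    95 * 69 = 6555 = 148 mod 149
  48^74 = 148 mod 149
Result 148 = p - 1 = -1 mod 149: 48 is a quadratic non-residue mod 149. As a residue in [0, p-1] the value is 148.
48^74 mod 149 = 148

148


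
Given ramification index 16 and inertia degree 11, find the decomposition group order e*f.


|D_P| = e * f
= 16 * 11
= 176

176


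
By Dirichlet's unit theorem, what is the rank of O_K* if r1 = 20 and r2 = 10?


By Dirichlet's unit theorem:
rank = r1 + r2 - 1
= 20 + 10 - 1
= 29

29


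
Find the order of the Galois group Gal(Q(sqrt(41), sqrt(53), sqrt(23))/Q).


The 3 square roots of distinct primes are multiplicatively independent over Q,
so [K:Q] = 2^3 and Gal(K/Q) is isomorphic to (Z/2Z)^3.
|Gal| = 2^3 = 8

8


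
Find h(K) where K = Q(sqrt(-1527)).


K = Q(sqrt(-1527)). d mod 4 = 1, so D = disc(K) = d = -1527
h(K) equals the number of primitive reduced positive-definite forms (a, b, c) = a*x^2 + b*x*y + c*y^2 with b^2 - 4ac = D,
where reduced means |b| <= a <= c, with b >= 0 whenever |b| = a or a = c, and primitive means gcd(a, b, c) = 1.
Reduced forces 3a^2 <= |D| = 1527, so 1 <= a <= 22; b must have the parity of D, and c = (b^2 - D)/(4a) must be an integer >= a.
Enumerate a = 1..22, b in [-a, a]:
  a=1: (1, 1, 382)  [1]
  a=2: (2, -1, 191), (2, 1, 191)  [2]
  a=3: (3, 3, 128)  [1]
  a=4: (4, -3, 96), (4, 3, 96)  [2]
  a=5: none
  a=6: (6, -3, 64), (6, 3, 64)  [2]
  a=7: none
  a=8: (8, -3, 48), (8, 3, 48)  [2]
  a=9..11: none
  a=12: (12, -3, 32), (12, 3, 32)  [2]
  a=13..15: none
  a=16: (16, -3, 24), (16, 3, 24)  [2]
  a=17..22: none
Total reduced forms: 1 + 2 + 1 + 2 + 2 + 2 + 2 + 2 = 14
h = 14

14


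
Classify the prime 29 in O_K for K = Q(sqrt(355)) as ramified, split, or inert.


K = Q(sqrt(355)). Since d mod 4 = 3, disc(K) = 1420.
Check p | disc: 1420 mod 29 = 28.
p does not divide disc. Compute Legendre symbol (d/p):
7^((29-1)/2) mod 29 = 1
(d/p) = 1, so p splits: (p) = P*P' with e=1, f=1, g=2.
Therefore p is split.

split


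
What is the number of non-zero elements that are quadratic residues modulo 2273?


For prime p, the number of non-zero quadratic residues is (p-1)/2.
= (2273-1)/2
= 1136

1136


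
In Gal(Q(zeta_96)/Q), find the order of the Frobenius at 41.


The Frobenius at p in Gal(Q(zeta_n)/Q) = (Z/nZ)* is the class of p, so its order is ord_96(41), the smallest k >= 1 with 41^k = 1 mod 96.
n = 96 = 2^5 * 3, phi(96) = 32; the order divides phi(n).
Divisors of 32: 1, 2, 4, 8, 16, 32
Repeated squaring mod 96: 41^1 = 41, 41^2 = 49, 41^4 = 1, 41^8 = 1, 41^16 = 1, 41^32 = 1
Test divisors in increasing order:
  k=1: 41^1 = 41 mod 96
  k=2: 41^2 = 49 mod 96
  k=4: 41^4 = 1 mod 96  <- first divisor giving 1
Order = 4

4


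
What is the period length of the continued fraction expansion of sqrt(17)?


Run the CF algorithm for sqrt(17).
a_0 = floor(sqrt(17)) = 4; set m_0=0, q_0=1.
Recurrence: m' = q*a - m,  q' = (d - m'^2)/q,  a' = floor((a_0 + m')/q').
  step 1: m=4, q=1, a=8
a_1 = 2*a_0 = 8, so the period closes here.
sqrt(17) = [4; 8]
Period length = 1

1


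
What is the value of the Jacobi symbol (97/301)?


Compute (97/301) via quadratic reciprocity:
  reciprocity: (97/301) -> +(301/97)
  reduce: (10/97)
  pull out 2: (2/97) = +1  (since 97 mod 8 = 1)
  reciprocity: (5/97) -> +(97/5)
  reduce: (2/5)
  pull out 2: (2/5) = -1  (since 5 mod 8 = 5)
  (1/5) = 1
Product of signs = -1

-1


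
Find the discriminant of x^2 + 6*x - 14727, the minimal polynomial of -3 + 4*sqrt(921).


The element -3 + 4*sqrt(921) has minimal polynomial:
x^2 + 6*x - 14727
Discriminant = (6)^2 - 4*(-14727)
= 36 + 58908
= 58944

58944


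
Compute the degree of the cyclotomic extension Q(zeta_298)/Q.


The degree equals Euler's totient phi(298).
298 = 2 * 149
phi(298) = 148

148


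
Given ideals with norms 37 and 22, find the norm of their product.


N(IJ) = N(I) * N(J)
= 37 * 22
= 814

814


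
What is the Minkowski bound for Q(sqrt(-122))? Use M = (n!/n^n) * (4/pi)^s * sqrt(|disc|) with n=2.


d = -122, d mod 4 = 2, so disc(K) = 4d = -488; |disc(K)| = 488
Imaginary quadratic field, so n = 2, s = r2 = 1, r1 = 0
M = (n!/n^n) * (4/pi)^s * sqrt(|disc(K)|) = (2!/2^2) * (4/pi)^1 * sqrt(488)
= 0.5 * 1.273240 * 22.090722
= 14.0634

14.0634


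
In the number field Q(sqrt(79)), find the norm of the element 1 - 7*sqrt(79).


N(a + b*sqrt(d)) = a^2 - d*b^2
= (1)^2 - (79)*(-7)^2
= 1 - 3871
= -3870

-3870


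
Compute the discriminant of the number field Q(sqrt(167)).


For K = Q(sqrt(d)) with d squarefree: disc(K) = d if d = 1 mod 4, and disc(K) = 4d if d = 2 or 3 mod 4.
Here d = 167, and d mod 4 = 3.
d = 3 mod 4, not 1 (O_K = Z[sqrt(d)]), so disc(K) = 4d = 4 * (167) = 668

668


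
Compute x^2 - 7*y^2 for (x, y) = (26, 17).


x^2 - d*y^2
= 26^2 - 7*17^2
= 676 - 2023
= -1347

-1347


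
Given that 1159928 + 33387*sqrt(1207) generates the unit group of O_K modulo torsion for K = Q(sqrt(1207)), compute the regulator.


epsilon = 1159928 + 33387*sqrt(1207)
= 2.3199e+06
R = ln(2.3199e+06)
= 14.6570

14.6570


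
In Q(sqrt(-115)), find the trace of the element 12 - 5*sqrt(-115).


Tr(a + b*sqrt(d)) = (a + b*sqrt(d)) + (a - b*sqrt(d)) = 2a
= 2 * (12)
= 24

24


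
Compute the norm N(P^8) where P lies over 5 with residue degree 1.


N(P^a) = p^(a*f)
= 5^(8*1)
= 5^8
= 390625

390625


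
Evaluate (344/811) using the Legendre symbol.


p = 811 is prime, so compute (344/811) with the reciprocity algorithm (Jacobi-symbol steps: pull out 2s via (2/n), flip via reciprocity, reduce):
  pull out 2: (2/811) = -1  (since 811 mod 8 = 3)
  pull out 2: (2/811) = -1  (since 811 mod 8 = 3)
  pull out 2: (2/811) = -1  (since 811 mod 8 = 3)
  reciprocity: (43/811) -> -(811/43)
  reduce: (37/43)
  reciprocity: (37/43) -> +(43/37)
  reduce: (6/37)
  pull out 2: (2/37) = -1  (since 37 mod 8 = 5)
  reciprocity: (3/37) -> +(37/3)
  reduce: (1/3)
  (1/3) = 1
Product of signs = -1
(344/811) = -1

-1


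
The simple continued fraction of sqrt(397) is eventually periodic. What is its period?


Run the CF algorithm for sqrt(397).
a_0 = floor(sqrt(397)) = 19; set m_0=0, q_0=1.
Recurrence: m' = q*a - m,  q' = (d - m'^2)/q,  a' = floor((a_0 + m')/q').
  step 1: m=19, q=36, a=1
  step 2: m=17, q=3, a=12
  step 3: m=19, q=12, a=3
  step 4: m=17, q=9, a=4
  step 5: m=19, q=4, a=9
  step 6: m=17, q=27, a=1
  step 7: m=10, q=11, a=2
  step 8: m=12, q=23, a=1
  step 9: m=11, q=12, a=2
  step 10: m=13, q=19, a=1
  step 11: m=6, q=19, a=1
  step 12: m=13, q=12, a=2
  step 13: m=11, q=23, a=1
  step 14: m=12, q=11, a=2
  step 15: m=10, q=27, a=1
  step 16: m=17, q=4, a=9
  step 17: m=19, q=9, a=4
  step 18: m=17, q=12, a=3
  step 19: m=19, q=3, a=12
  step 20: m=17, q=36, a=1
  step 21: m=19, q=1, a=38
a_21 = 2*a_0 = 38, so the period closes here.
sqrt(397) = [19; 1, 12, 3, 4, 9, 1, 2, 1, 2, 1, 1, 2, 1, 2, 1, 9, 4, 3, 12, 1, 38]
Period length = 21

21


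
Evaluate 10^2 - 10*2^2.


x^2 - d*y^2
= 10^2 - 10*2^2
= 100 - 40
= 60

60


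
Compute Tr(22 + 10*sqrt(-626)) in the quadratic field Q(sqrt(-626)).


Tr(a + b*sqrt(d)) = (a + b*sqrt(d)) + (a - b*sqrt(d)) = 2a
= 2 * (22)
= 44

44


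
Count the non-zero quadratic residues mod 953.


For prime p, the number of non-zero quadratic residues is (p-1)/2.
= (953-1)/2
= 476

476


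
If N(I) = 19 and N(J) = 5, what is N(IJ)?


N(IJ) = N(I) * N(J)
= 19 * 5
= 95

95


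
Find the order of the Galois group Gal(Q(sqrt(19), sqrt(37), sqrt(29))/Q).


The 3 square roots of distinct primes are multiplicatively independent over Q,
so [K:Q] = 2^3 and Gal(K/Q) is isomorphic to (Z/2Z)^3.
|Gal| = 2^3 = 8

8


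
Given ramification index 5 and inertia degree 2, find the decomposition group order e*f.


|D_P| = e * f
= 5 * 2
= 10

10


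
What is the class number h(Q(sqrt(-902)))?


K = Q(sqrt(-902)). d mod 4 = 2, so D = disc(K) = 4d = -3608
h(K) equals the number of primitive reduced positive-definite forms (a, b, c) = a*x^2 + b*x*y + c*y^2 with b^2 - 4ac = D,
where reduced means |b| <= a <= c, with b >= 0 whenever |b| = a or a = c, and primitive means gcd(a, b, c) = 1.
Reduced forces 3a^2 <= |D| = 3608, so 1 <= a <= 34; b must have the parity of D, and c = (b^2 - D)/(4a) must be an integer >= a.
Enumerate a = 1..34, b in [-a, a]:
  a=1: (1, 0, 902)  [1]
  a=2: (2, 0, 451)  [1]
  a=3: (3, -2, 301), (3, 2, 301)  [2]
  a=4..5: none
  a=6: (6, -4, 151), (6, 4, 151)  [2]
  a=7: (7, -2, 129), (7, 2, 129)  [2]
  a=8: none
  a=9: (9, -8, 102), (9, 8, 102)  [2]
  a=10: none
  a=11: (11, 0, 82)  [1]
  a=12..13: none
  a=14: (14, -12, 67), (14, 12, 67)  [2]
  a=15..16: none
  a=17: (17, -8, 54), (17, 8, 54)  [2]
  a=18: (18, -8, 51), (18, 8, 51)  [2]
  a=19..20: none
  a=21: (21, -16, 46), (21, -2, 43), (21, 2, 43), (21, 16, 46)  [4]
  a=22: (22, 0, 41)  [1]
  a=23: (23, -16, 42), (23, 16, 42)  [2]
  a=24..26: none
  a=27: (27, -8, 34), (27, 8, 34)  [2]
  a=28..30: none
  a=31: (31, -22, 33), (31, 22, 33)  [2]
  a=32..34: none
Total reduced forms: 1 + 1 + 2 + 2 + 2 + 2 + 1 + 2 + 2 + 2 + 4 + 1 + 2 + 2 + 2 = 28
h = 28

28


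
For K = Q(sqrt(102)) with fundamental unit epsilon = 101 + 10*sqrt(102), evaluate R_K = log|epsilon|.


epsilon = 101 + 10*sqrt(102)
= 201.9950
R = ln(201.9950)
= 5.3082

5.3082


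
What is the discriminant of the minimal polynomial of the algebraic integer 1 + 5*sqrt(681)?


The element 1 + 5*sqrt(681) has minimal polynomial:
x^2 - 2*x - 17024
Discriminant = (-2)^2 - 4*(-17024)
= 4 + 68096
= 68100

68100


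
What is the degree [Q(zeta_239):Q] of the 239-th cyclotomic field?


The degree equals Euler's totient phi(239).
239 = 239
phi(239) = 238

238


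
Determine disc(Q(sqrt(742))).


For K = Q(sqrt(d)) with d squarefree: disc(K) = d if d = 1 mod 4, and disc(K) = 4d if d = 2 or 3 mod 4.
Here d = 742, and d mod 4 = 2.
d = 2 mod 4, not 1 (O_K = Z[sqrt(d)]), so disc(K) = 4d = 4 * (742) = 2968

2968


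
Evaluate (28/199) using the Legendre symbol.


p = 199 is prime, so compute (28/199) with the reciprocity algorithm (Jacobi-symbol steps: pull out 2s via (2/n), flip via reciprocity, reduce):
  pull out 2: (2/199) = +1  (since 199 mod 8 = 7)
  pull out 2: (2/199) = +1  (since 199 mod 8 = 7)
  reciprocity: (7/199) -> -(199/7)
  reduce: (3/7)
  reciprocity: (3/7) -> -(7/3)
  reduce: (1/3)
  (1/3) = 1
Product of signs = 1
(28/199) = 1

1


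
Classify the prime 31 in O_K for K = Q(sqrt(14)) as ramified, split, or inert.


K = Q(sqrt(14)). Since d mod 4 = 2, disc(K) = 56.
Check p | disc: 56 mod 31 = 25.
p does not divide disc. Compute Legendre symbol (d/p):
14^((31-1)/2) mod 31 = 1
(d/p) = 1, so p splits: (p) = P*P' with e=1, f=1, g=2.
Therefore p is split.

split


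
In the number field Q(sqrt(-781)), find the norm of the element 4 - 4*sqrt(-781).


N(a + b*sqrt(d)) = a^2 - d*b^2
= (4)^2 - (-781)*(-4)^2
= 16 + 12496
= 12512

12512


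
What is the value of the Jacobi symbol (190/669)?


Compute (190/669) via quadratic reciprocity:
  pull out 2: (2/669) = -1  (since 669 mod 8 = 5)
  reciprocity: (95/669) -> +(669/95)
  reduce: (4/95)
  pull out 2: (2/95) = +1  (since 95 mod 8 = 7)
  pull out 2: (2/95) = +1  (since 95 mod 8 = 7)
  (1/95) = 1
Product of signs = -1

-1


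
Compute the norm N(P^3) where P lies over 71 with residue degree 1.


N(P^a) = p^(a*f)
= 71^(3*1)
= 71^3
= 357911

357911


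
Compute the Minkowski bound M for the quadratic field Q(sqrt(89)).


d = 89, d mod 4 = 1, so disc(K) = d = 89; |disc(K)| = 89
Real quadratic field, so n = 2, s = r2 = 0, r1 = 2
M = (n!/n^n) * (4/pi)^s * sqrt(|disc(K)|) = (2!/2^2) * (4/pi)^0 * sqrt(89)
= 0.5 * 1.000000 * 9.433981
= 4.7170

4.7170


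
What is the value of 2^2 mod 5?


p = 5 is prime and the exponent is (p-1)/2 = 2, so by Euler's criterion 2^2 = (2/5) = +1 or -1 mod 5.
Compute by square-and-multiply:
  2 = 2 (binary 10)
  Repeated squaring mod 5: 2^1 = 2, 2^2 = 4
  2^2 = 4 mod 5
Result 4 = p - 1 = -1 mod 5: 2 is a quadratic non-residue mod 5. As a residue in [0, p-1] the value is 4.
2^2 mod 5 = 4

4


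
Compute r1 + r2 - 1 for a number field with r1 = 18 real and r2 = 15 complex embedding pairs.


By Dirichlet's unit theorem:
rank = r1 + r2 - 1
= 18 + 15 - 1
= 32

32


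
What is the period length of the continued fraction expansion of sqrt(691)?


Run the CF algorithm for sqrt(691).
a_0 = floor(sqrt(691)) = 26; set m_0=0, q_0=1.
Recurrence: m' = q*a - m,  q' = (d - m'^2)/q,  a' = floor((a_0 + m')/q').
  step 1: m=26, q=15, a=3
  step 2: m=19, q=22, a=2
  step 3: m=25, q=3, a=17
  step 4: m=26, q=5, a=10
  step 5: m=24, q=23, a=2
  step 6: m=22, q=9, a=5
  step 7: m=23, q=18, a=2
  step 8: m=13, q=29, a=1
  step 9: m=16, q=15, a=2
  step 10: m=14, q=33, a=1
  step 11: m=19, q=10, a=4
  step 12: m=21, q=25, a=1
  step 13: m=4, q=27, a=1
  step 14: m=23, q=6, a=8
  step 15: m=25, q=11, a=4
  step 16: m=19, q=30, a=1
  step 17: m=11, q=19, a=1
  step 18: m=8, q=33, a=1
  step 19: m=25, q=2, a=25
  step 20: m=25, q=33, a=1
  step 21: m=8, q=19, a=1
  step 22: m=11, q=30, a=1
  step 23: m=19, q=11, a=4
  step 24: m=25, q=6, a=8
  step 25: m=23, q=27, a=1
  step 26: m=4, q=25, a=1
  step 27: m=21, q=10, a=4
  step 28: m=19, q=33, a=1
  step 29: m=14, q=15, a=2
  step 30: m=16, q=29, a=1
  step 31: m=13, q=18, a=2
  step 32: m=23, q=9, a=5
  step 33: m=22, q=23, a=2
  step 34: m=24, q=5, a=10
  step 35: m=26, q=3, a=17
  step 36: m=25, q=22, a=2
  step 37: m=19, q=15, a=3
  step 38: m=26, q=1, a=52
a_38 = 2*a_0 = 52, so the period closes here.
sqrt(691) = [26; 3, 2, 17, 10, 2, 5, 2, 1, 2, 1, 4, 1, 1, 8, 4, 1, 1, 1, 25, 1, 1, 1, 4, 8, 1, 1, 4, 1, 2, 1, 2, 5, 2, 10, 17, 2, 3, 52]
Period length = 38

38


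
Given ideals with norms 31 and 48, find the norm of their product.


N(IJ) = N(I) * N(J)
= 31 * 48
= 1488

1488


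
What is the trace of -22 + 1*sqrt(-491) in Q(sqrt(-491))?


Tr(a + b*sqrt(d)) = (a + b*sqrt(d)) + (a - b*sqrt(d)) = 2a
= 2 * (-22)
= -44

-44


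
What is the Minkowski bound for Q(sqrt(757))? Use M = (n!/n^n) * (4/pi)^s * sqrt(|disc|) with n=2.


d = 757, d mod 4 = 1, so disc(K) = d = 757; |disc(K)| = 757
Real quadratic field, so n = 2, s = r2 = 0, r1 = 2
M = (n!/n^n) * (4/pi)^s * sqrt(|disc(K)|) = (2!/2^2) * (4/pi)^0 * sqrt(757)
= 0.5 * 1.000000 * 27.513633
= 13.7568

13.7568


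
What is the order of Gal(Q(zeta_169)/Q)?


|Gal(Q(zeta_169)/Q)| = phi(169)
= 156

156


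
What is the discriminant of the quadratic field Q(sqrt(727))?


For K = Q(sqrt(d)) with d squarefree: disc(K) = d if d = 1 mod 4, and disc(K) = 4d if d = 2 or 3 mod 4.
Here d = 727, and d mod 4 = 3.
d = 3 mod 4, not 1 (O_K = Z[sqrt(d)]), so disc(K) = 4d = 4 * (727) = 2908

2908


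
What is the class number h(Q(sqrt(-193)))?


K = Q(sqrt(-193)). d mod 4 = 3, so D = disc(K) = 4d = -772
h(K) equals the number of primitive reduced positive-definite forms (a, b, c) = a*x^2 + b*x*y + c*y^2 with b^2 - 4ac = D,
where reduced means |b| <= a <= c, with b >= 0 whenever |b| = a or a = c, and primitive means gcd(a, b, c) = 1.
Reduced forces 3a^2 <= |D| = 772, so 1 <= a <= 16; b must have the parity of D, and c = (b^2 - D)/(4a) must be an integer >= a.
Enumerate a = 1..16, b in [-a, a]:
  a=1: (1, 0, 193)  [1]
  a=2: (2, 2, 97)  [1]
  a=3..10: none
  a=11: (11, -8, 19), (11, 8, 19)  [2]
  a=12..16: none
Total reduced forms: 1 + 1 + 2 = 4
h = 4

4


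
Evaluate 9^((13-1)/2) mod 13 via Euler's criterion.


p = 13 is prime and the exponent is (p-1)/2 = 6, so by Euler's criterion 9^6 = (9/13) = +1 or -1 mod 13.
Compute by square-and-multiply:
  6 = 4 + 2 (binary 110)
  Repeated squaring mod 13: 9^1 = 9, 9^2 = 3, 9^4 = 9
  9^6 = 9^4 * 9^2 = 9 * 3 mod 13
    9 * 3 = 27 = 1 mod 13
  9^6 = 1 mod 13
Result 1: 9 is a quadratic residue mod 13.
9^6 mod 13 = 1

1


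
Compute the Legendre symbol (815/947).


p = 947 is prime, so compute (815/947) with the reciprocity algorithm (Jacobi-symbol steps: pull out 2s via (2/n), flip via reciprocity, reduce):
  reciprocity: (815/947) -> -(947/815)
  reduce: (132/815)
  pull out 2: (2/815) = +1  (since 815 mod 8 = 7)
  pull out 2: (2/815) = +1  (since 815 mod 8 = 7)
  reciprocity: (33/815) -> +(815/33)
  reduce: (23/33)
  reciprocity: (23/33) -> +(33/23)
  reduce: (10/23)
  pull out 2: (2/23) = +1  (since 23 mod 8 = 7)
  reciprocity: (5/23) -> +(23/5)
  reduce: (3/5)
  reciprocity: (3/5) -> +(5/3)
  reduce: (2/3)
  pull out 2: (2/3) = -1  (since 3 mod 8 = 3)
  (1/3) = 1
Product of signs = 1
(815/947) = 1

1


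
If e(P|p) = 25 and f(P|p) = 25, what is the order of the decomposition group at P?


|D_P| = e * f
= 25 * 25
= 625

625


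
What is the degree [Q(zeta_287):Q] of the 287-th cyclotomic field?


The degree equals Euler's totient phi(287).
287 = 7 * 41
phi(287) = 240

240


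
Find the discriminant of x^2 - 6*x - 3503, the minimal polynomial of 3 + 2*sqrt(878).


The element 3 + 2*sqrt(878) has minimal polynomial:
x^2 - 6*x - 3503
Discriminant = (-6)^2 - 4*(-3503)
= 36 + 14012
= 14048

14048


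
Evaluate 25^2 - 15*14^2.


x^2 - d*y^2
= 25^2 - 15*14^2
= 625 - 2940
= -2315

-2315


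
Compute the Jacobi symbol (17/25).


Compute (17/25) via quadratic reciprocity:
  reciprocity: (17/25) -> +(25/17)
  reduce: (8/17)
  pull out 2: (2/17) = +1  (since 17 mod 8 = 1)
  pull out 2: (2/17) = +1  (since 17 mod 8 = 1)
  pull out 2: (2/17) = +1  (since 17 mod 8 = 1)
  (1/17) = 1
Product of signs = 1

1


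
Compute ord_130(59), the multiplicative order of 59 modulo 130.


We want ord_130(59), the smallest k >= 1 with 59^k = 1 mod 130.
n = 130 = 2 * 5 * 13, phi(130) = 48; the order divides phi(n).
Divisors of 48: 1, 2, 3, 4, 6, 8, 12, 16, 24, 48
Repeated squaring mod 130: 59^1 = 59, 59^2 = 101, 59^4 = 61, 59^8 = 81, 59^16 = 61, 59^32 = 81
Test divisors in increasing order:
  k=1: 59^1 = 59 mod 130
  k=2: 59^2 = 101 mod 130
  k=3: 59^3 = 101 * 59 = 109 mod 130
  k=4: 59^4 = 61 mod 130
  k=6: 59^6 = 61 * 101 = 51 mod 130
  k=8: 59^8 = 81 mod 130
  k=12: 59^12 = 81 * 61 = 1 mod 130  <- first divisor giving 1
Order = 12

12


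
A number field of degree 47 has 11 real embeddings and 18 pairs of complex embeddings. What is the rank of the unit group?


By Dirichlet's unit theorem:
rank = r1 + r2 - 1
= 11 + 18 - 1
= 28

28


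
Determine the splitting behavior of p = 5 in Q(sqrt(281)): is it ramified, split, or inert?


K = Q(sqrt(281)). Since d mod 4 = 1, disc(K) = 281.
Check p | disc: 281 mod 5 = 1.
p does not divide disc. Compute Legendre symbol (d/p):
1^((5-1)/2) mod 5 = 1
(d/p) = 1, so p splits: (p) = P*P' with e=1, f=1, g=2.
Therefore p is split.

split


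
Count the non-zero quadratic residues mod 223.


For prime p, the number of non-zero quadratic residues is (p-1)/2.
= (223-1)/2
= 111

111


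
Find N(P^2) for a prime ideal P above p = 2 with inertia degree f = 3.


N(P^a) = p^(a*f)
= 2^(2*3)
= 2^6
= 64

64


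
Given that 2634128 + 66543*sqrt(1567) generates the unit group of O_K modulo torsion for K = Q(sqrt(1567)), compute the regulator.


epsilon = 2634128 + 66543*sqrt(1567)
= 5.2683e+06
R = ln(5.2683e+06)
= 15.4772

15.4772


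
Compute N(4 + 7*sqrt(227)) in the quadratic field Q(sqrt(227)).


N(a + b*sqrt(d)) = a^2 - d*b^2
= (4)^2 - (227)*(7)^2
= 16 - 11123
= -11107

-11107


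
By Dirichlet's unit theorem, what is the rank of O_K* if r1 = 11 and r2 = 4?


By Dirichlet's unit theorem:
rank = r1 + r2 - 1
= 11 + 4 - 1
= 14

14


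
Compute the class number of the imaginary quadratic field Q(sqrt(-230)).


K = Q(sqrt(-230)). d mod 4 = 2, so D = disc(K) = 4d = -920
h(K) equals the number of primitive reduced positive-definite forms (a, b, c) = a*x^2 + b*x*y + c*y^2 with b^2 - 4ac = D,
where reduced means |b| <= a <= c, with b >= 0 whenever |b| = a or a = c, and primitive means gcd(a, b, c) = 1.
Reduced forces 3a^2 <= |D| = 920, so 1 <= a <= 17; b must have the parity of D, and c = (b^2 - D)/(4a) must be an integer >= a.
Enumerate a = 1..17, b in [-a, a]:
  a=1: (1, 0, 230)  [1]
  a=2: (2, 0, 115)  [1]
  a=3: (3, -2, 77), (3, 2, 77)  [2]
  a=4: none
  a=5: (5, 0, 46)  [1]
  a=6: (6, -4, 39), (6, 4, 39)  [2]
  a=7: (7, -2, 33), (7, 2, 33)  [2]
  a=8: none
  a=9: (9, -4, 26), (9, 4, 26)  [2]
  a=10: (10, 0, 23)  [1]
  a=11: (11, -2, 21), (11, 2, 21)  [2]
  a=12: none
  a=13: (13, -4, 18), (13, 4, 18)  [2]
  a=14: (14, -12, 19), (14, 12, 19)  [2]
  a=15: (15, -10, 17), (15, 10, 17)  [2]
  a=16..17: none
Total reduced forms: 1 + 1 + 2 + 1 + 2 + 2 + 2 + 1 + 2 + 2 + 2 + 2 = 20
h = 20

20


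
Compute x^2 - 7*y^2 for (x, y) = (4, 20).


x^2 - d*y^2
= 4^2 - 7*20^2
= 16 - 2800
= -2784

-2784


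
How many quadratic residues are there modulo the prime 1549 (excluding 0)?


For prime p, the number of non-zero quadratic residues is (p-1)/2.
= (1549-1)/2
= 774

774


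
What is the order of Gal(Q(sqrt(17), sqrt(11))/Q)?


The 2 square roots of distinct primes are multiplicatively independent over Q,
so [K:Q] = 2^2 and Gal(K/Q) is isomorphic to (Z/2Z)^2.
|Gal| = 2^2 = 4

4


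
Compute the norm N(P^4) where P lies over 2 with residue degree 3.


N(P^a) = p^(a*f)
= 2^(4*3)
= 2^12
= 4096

4096


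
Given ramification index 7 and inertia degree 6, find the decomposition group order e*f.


|D_P| = e * f
= 7 * 6
= 42

42


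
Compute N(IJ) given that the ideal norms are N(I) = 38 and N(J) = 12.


N(IJ) = N(I) * N(J)
= 38 * 12
= 456

456


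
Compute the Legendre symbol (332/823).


p = 823 is prime, so compute (332/823) with the reciprocity algorithm (Jacobi-symbol steps: pull out 2s via (2/n), flip via reciprocity, reduce):
  pull out 2: (2/823) = +1  (since 823 mod 8 = 7)
  pull out 2: (2/823) = +1  (since 823 mod 8 = 7)
  reciprocity: (83/823) -> -(823/83)
  reduce: (76/83)
  pull out 2: (2/83) = -1  (since 83 mod 8 = 3)
  pull out 2: (2/83) = -1  (since 83 mod 8 = 3)
  reciprocity: (19/83) -> -(83/19)
  reduce: (7/19)
  reciprocity: (7/19) -> -(19/7)
  reduce: (5/7)
  reciprocity: (5/7) -> +(7/5)
  reduce: (2/5)
  pull out 2: (2/5) = -1  (since 5 mod 8 = 5)
  (1/5) = 1
Product of signs = 1
(332/823) = 1

1


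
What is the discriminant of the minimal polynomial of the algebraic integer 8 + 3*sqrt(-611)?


The element 8 + 3*sqrt(-611) has minimal polynomial:
x^2 - 16*x + 5563
Discriminant = (-16)^2 - 4*(5563)
= 256 - 22252
= -21996

-21996


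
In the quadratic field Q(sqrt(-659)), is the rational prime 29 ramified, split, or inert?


K = Q(sqrt(-659)). Since d mod 4 = 1, disc(K) = -659.
Check p | disc: -659 mod 29 = 8.
p does not divide disc. Compute Legendre symbol (d/p):
8^((29-1)/2) mod 29 = -1
(d/p) = -1, so p is inert: (p) stays prime with e=1, f=2, g=1.
Therefore p is inert.

inert


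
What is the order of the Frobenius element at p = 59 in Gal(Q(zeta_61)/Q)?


The Frobenius at p in Gal(Q(zeta_n)/Q) = (Z/nZ)* is the class of p, so its order is ord_61(59), the smallest k >= 1 with 59^k = 1 mod 61.
n = 61 = 61, phi(61) = 60; the order divides phi(n).
Divisors of 60: 1, 2, 3, 4, 5, 6, 10, 12, 15, 20, 30, 60
Repeated squaring mod 61: 59^1 = 59, 59^2 = 4, 59^4 = 16, 59^8 = 12, 59^16 = 22, 59^32 = 57
Test divisors in increasing order:
  k=1: 59^1 = 59 mod 61
  k=2: 59^2 = 4 mod 61
  k=3: 59^3 = 4 * 59 = 53 mod 61
  k=4: 59^4 = 16 mod 61
  k=5: 59^5 = 16 * 59 = 29 mod 61
  k=6: 59^6 = 16 * 4 = 3 mod 61
  k=10: 59^10 = 12 * 4 = 48 mod 61
  k=12: 59^12 = 12 * 16 = 9 mod 61
  k=15: 59^15 = 12 * 16 * 4 * 59 = 50 mod 61
  k=20: 59^20 = 22 * 16 = 47 mod 61
  k=30: 59^30 = 22 * 12 * 16 * 4 = 60 mod 61
  k=60: 59^60 = 57 * 22 * 12 * 16 = 1 mod 61  <- first divisor giving 1
Order = 60

60


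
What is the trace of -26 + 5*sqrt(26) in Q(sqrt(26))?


Tr(a + b*sqrt(d)) = (a + b*sqrt(d)) + (a - b*sqrt(d)) = 2a
= 2 * (-26)
= -52

-52


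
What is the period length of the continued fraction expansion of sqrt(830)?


Run the CF algorithm for sqrt(830).
a_0 = floor(sqrt(830)) = 28; set m_0=0, q_0=1.
Recurrence: m' = q*a - m,  q' = (d - m'^2)/q,  a' = floor((a_0 + m')/q').
  step 1: m=28, q=46, a=1
  step 2: m=18, q=11, a=4
  step 3: m=26, q=14, a=3
  step 4: m=16, q=41, a=1
  step 5: m=25, q=5, a=10
  step 6: m=25, q=41, a=1
  step 7: m=16, q=14, a=3
  step 8: m=26, q=11, a=4
  step 9: m=18, q=46, a=1
  step 10: m=28, q=1, a=56
a_10 = 2*a_0 = 56, so the period closes here.
sqrt(830) = [28; 1, 4, 3, 1, 10, 1, 3, 4, 1, 56]
Period length = 10

10


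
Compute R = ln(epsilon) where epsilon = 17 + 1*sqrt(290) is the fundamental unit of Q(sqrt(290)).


epsilon = 17 + 1*sqrt(290)
= 34.0294
R = ln(34.0294)
= 3.5272

3.5272


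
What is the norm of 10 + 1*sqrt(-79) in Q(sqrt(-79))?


N(a + b*sqrt(d)) = a^2 - d*b^2
= (10)^2 - (-79)*(1)^2
= 100 + 79
= 179

179


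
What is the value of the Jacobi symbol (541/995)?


Compute (541/995) via quadratic reciprocity:
  reciprocity: (541/995) -> +(995/541)
  reduce: (454/541)
  pull out 2: (2/541) = -1  (since 541 mod 8 = 5)
  reciprocity: (227/541) -> +(541/227)
  reduce: (87/227)
  reciprocity: (87/227) -> -(227/87)
  reduce: (53/87)
  reciprocity: (53/87) -> +(87/53)
  reduce: (34/53)
  pull out 2: (2/53) = -1  (since 53 mod 8 = 5)
  reciprocity: (17/53) -> +(53/17)
  reduce: (2/17)
  pull out 2: (2/17) = +1  (since 17 mod 8 = 1)
  (1/17) = 1
Product of signs = -1

-1


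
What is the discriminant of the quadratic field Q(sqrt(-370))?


For K = Q(sqrt(d)) with d squarefree: disc(K) = d if d = 1 mod 4, and disc(K) = 4d if d = 2 or 3 mod 4.
Here d = -370, and d mod 4 = 2.
d = 2 mod 4, not 1 (O_K = Z[sqrt(d)]), so disc(K) = 4d = 4 * (-370) = -1480

-1480


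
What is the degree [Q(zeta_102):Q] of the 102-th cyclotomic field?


The degree equals Euler's totient phi(102).
102 = 2 * 3 * 17
phi(102) = 32

32


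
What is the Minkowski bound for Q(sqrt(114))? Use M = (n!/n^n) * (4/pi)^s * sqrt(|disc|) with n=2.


d = 114, d mod 4 = 2, so disc(K) = 4d = 456; |disc(K)| = 456
Real quadratic field, so n = 2, s = r2 = 0, r1 = 2
M = (n!/n^n) * (4/pi)^s * sqrt(|disc(K)|) = (2!/2^2) * (4/pi)^0 * sqrt(456)
= 0.5 * 1.000000 * 21.354157
= 10.6771

10.6771


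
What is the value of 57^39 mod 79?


p = 79 is prime and the exponent is (p-1)/2 = 39, so by Euler's criterion 57^39 = (57/79) = +1 or -1 mod 79.
Compute by square-and-multiply:
  39 = 32 + 4 + 2 + 1 (binary 100111)
  Repeated squaring mod 79: 57^1 = 57, 57^2 = 10, 57^4 = 21, 57^8 = 46, 57^16 = 62, 57^32 = 52
  57^39 = 57^32 * 57^4 * 57^2 * 57^1 = 52 * 21 * 10 * 57 mod 79
    52 * 21 = 1092 = 65 mod 79
    65 * 10 = 650 = 18 mod 79
    18 * 57 = 1026 = 78 mod 79
  57^39 = 78 mod 79
Result 78 = p - 1 = -1 mod 79: 57 is a quadratic non-residue mod 79. As a residue in [0, p-1] the value is 78.
57^39 mod 79 = 78

78


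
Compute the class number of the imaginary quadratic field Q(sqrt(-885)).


K = Q(sqrt(-885)). d mod 4 = 3, so D = disc(K) = 4d = -3540
h(K) equals the number of primitive reduced positive-definite forms (a, b, c) = a*x^2 + b*x*y + c*y^2 with b^2 - 4ac = D,
where reduced means |b| <= a <= c, with b >= 0 whenever |b| = a or a = c, and primitive means gcd(a, b, c) = 1.
Reduced forces 3a^2 <= |D| = 3540, so 1 <= a <= 34; b must have the parity of D, and c = (b^2 - D)/(4a) must be an integer >= a.
Enumerate a = 1..34, b in [-a, a]:
  a=1: (1, 0, 885)  [1]
  a=2: (2, 2, 443)  [1]
  a=3: (3, 0, 295)  [1]
  a=4: none
  a=5: (5, 0, 177)  [1]
  a=6: (6, 6, 149)  [1]
  a=7: (7, -4, 127), (7, 4, 127)  [2]
  a=8..9: none
  a=10: (10, 10, 91)  [1]
  a=11..12: none
  a=13: (13, -10, 70), (13, 10, 70)  [2]
  a=14: (14, -10, 65), (14, 10, 65)  [2]
  a=15: (15, 0, 59)  [1]
  a=16: none
  a=17: (17, -8, 53), (17, 8, 53)  [2]
  a=18..20: none
  a=21: (21, -18, 46), (21, 18, 46)  [2]
  a=22: none
  a=23: (23, -18, 42), (23, 18, 42)  [2]
  a=24..25: none
  a=26: (26, -10, 35), (26, 10, 35)  [2]
  a=27..29: none
  a=30: (30, 30, 37)  [1]
  a=31: (31, -26, 34), (31, 26, 34)  [2]
  a=32..34: none
Total reduced forms: 1 + 1 + 1 + 1 + 1 + 2 + 1 + 2 + 2 + 1 + 2 + 2 + 2 + 2 + 1 + 2 = 24
h = 24

24


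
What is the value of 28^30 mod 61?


p = 61 is prime and the exponent is (p-1)/2 = 30, so by Euler's criterion 28^30 = (28/61) = +1 or -1 mod 61.
Compute by square-and-multiply:
  30 = 16 + 8 + 4 + 2 (binary 11110)
  Repeated squaring mod 61: 28^1 = 28, 28^2 = 52, 28^4 = 20, 28^8 = 34, 28^16 = 58
  28^30 = 28^16 * 28^8 * 28^4 * 28^2 = 58 * 34 * 20 * 52 mod 61
    58 * 34 = 1972 = 20 mod 61
    20 * 20 = 400 = 34 mod 61
    34 * 52 = 1768 = 60 mod 61
  28^30 = 60 mod 61
Result 60 = p - 1 = -1 mod 61: 28 is a quadratic non-residue mod 61. As a residue in [0, p-1] the value is 60.
28^30 mod 61 = 60

60
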